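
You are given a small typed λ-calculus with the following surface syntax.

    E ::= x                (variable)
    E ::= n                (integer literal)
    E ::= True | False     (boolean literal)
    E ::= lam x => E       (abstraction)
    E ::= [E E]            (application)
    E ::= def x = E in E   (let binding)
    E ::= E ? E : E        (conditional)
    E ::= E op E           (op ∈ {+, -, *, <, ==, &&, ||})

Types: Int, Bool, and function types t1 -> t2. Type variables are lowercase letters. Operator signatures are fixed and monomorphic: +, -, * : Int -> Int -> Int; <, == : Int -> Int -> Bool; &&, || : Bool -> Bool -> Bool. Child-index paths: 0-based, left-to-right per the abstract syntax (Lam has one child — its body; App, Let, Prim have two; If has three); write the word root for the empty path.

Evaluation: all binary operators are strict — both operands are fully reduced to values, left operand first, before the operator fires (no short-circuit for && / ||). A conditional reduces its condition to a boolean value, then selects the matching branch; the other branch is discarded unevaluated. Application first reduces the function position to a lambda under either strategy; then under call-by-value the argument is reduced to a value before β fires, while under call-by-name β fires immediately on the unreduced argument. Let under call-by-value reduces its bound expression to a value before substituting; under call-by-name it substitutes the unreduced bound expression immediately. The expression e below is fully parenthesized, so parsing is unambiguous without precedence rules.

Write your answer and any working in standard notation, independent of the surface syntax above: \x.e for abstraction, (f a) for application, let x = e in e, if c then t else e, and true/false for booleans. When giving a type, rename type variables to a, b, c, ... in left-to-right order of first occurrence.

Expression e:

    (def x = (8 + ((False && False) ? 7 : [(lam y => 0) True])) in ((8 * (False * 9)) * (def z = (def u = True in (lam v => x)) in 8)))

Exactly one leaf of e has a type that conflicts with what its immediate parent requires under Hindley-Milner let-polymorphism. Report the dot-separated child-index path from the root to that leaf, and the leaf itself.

Derivation:
  unify Int ~ Int
  unify Bool ~ Bool
  unify Bool ~ Bool
  unify Bool ~ Bool
\y._ : a -> Int
  unify a -> Int ~ Bool -> b
  unify a ~ Bool
  unify Int ~ b
_ _ : Int
  unify Int ~ Int
  unify Int ~ Int
let x : Int
  unify Int ~ Int
  unify Bool ~ Int
  FAIL: mismatch Bool ~ Int

Answer: 1.0.1.0 : false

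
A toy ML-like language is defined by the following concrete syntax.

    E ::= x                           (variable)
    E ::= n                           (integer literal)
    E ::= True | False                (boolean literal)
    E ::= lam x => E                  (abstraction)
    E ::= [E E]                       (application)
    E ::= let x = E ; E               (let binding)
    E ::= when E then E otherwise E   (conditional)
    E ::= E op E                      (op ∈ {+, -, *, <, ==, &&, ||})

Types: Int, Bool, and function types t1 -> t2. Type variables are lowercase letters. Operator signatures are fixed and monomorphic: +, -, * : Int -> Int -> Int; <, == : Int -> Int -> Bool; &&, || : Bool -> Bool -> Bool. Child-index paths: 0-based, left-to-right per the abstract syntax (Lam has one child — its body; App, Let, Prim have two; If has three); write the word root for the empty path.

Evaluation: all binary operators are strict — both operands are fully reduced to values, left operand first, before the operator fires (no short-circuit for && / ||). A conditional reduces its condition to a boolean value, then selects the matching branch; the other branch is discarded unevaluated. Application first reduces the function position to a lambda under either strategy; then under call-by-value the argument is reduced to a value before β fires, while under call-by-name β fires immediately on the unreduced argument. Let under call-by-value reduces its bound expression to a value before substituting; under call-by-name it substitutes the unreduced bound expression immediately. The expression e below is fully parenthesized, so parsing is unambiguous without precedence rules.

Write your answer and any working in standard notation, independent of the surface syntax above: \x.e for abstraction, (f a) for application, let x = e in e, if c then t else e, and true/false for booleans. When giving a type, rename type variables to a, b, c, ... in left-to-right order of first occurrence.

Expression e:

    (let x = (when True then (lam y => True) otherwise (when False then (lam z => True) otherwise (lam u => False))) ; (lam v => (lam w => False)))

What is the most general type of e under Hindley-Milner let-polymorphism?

Trace:
  unify Bool ~ Bool
\y._ : a -> Bool
  unify Bool ~ Bool
\z._ : b -> Bool
\u._ : c -> Bool
  unify b -> Bool ~ c -> Bool
  unify b ~ c
  unify Bool ~ Bool
  unify a -> Bool ~ c -> Bool
  unify a ~ c
  unify Bool ~ Bool
let x : forall. c -> Bool
\w._ : e -> Bool
\v._ : d -> e -> Bool

Answer: a -> b -> Bool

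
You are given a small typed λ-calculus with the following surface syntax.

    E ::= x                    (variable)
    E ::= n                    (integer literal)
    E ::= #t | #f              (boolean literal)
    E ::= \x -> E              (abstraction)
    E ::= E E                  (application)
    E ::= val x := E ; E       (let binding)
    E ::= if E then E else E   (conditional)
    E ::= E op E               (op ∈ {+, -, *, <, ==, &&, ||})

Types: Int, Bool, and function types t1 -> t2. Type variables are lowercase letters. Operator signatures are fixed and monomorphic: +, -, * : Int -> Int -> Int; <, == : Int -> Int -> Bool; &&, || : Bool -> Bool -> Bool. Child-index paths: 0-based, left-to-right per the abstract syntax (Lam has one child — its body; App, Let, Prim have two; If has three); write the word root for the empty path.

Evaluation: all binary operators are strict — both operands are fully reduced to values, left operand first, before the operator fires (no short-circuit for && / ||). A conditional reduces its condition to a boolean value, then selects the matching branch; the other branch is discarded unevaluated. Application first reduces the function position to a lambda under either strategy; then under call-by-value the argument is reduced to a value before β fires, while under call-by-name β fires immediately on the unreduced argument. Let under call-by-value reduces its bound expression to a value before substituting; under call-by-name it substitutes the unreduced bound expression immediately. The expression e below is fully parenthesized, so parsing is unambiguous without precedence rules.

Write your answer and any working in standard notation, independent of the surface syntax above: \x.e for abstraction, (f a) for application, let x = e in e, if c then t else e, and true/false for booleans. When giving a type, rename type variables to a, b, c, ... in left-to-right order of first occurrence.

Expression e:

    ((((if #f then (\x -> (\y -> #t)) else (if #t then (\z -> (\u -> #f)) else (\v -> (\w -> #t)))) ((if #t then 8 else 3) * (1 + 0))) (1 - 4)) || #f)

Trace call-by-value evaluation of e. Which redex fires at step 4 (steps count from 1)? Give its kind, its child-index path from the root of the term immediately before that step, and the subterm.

Answer: delta at 0.0.1.1 : (1 + 0)

Trace:
step 0: ((((if false then (\x.(\y.true)) else (if true then (\z.(\u.false)) else (\v.(\w.true)))) ((if true then 8 else 3) * (1 + 0))) (1 - 4)) || false)
step 1: [if@0.0.0] ((((if true then (\z.(\u.false)) else (\v.(\w.true))) ((if true then 8 else 3) * (1 + 0))) (1 - 4)) || false)
step 2: [if@0.0.0] ((((\z.(\u.false)) ((if true then 8 else 3) * (1 + 0))) (1 - 4)) || false)
step 3: [if@0.0.1.0] ((((\z.(\u.false)) (8 * (1 + 0))) (1 - 4)) || false)
step 4: [delta@0.0.1.1] ((((\z.(\u.false)) (8 * 1)) (1 - 4)) || false)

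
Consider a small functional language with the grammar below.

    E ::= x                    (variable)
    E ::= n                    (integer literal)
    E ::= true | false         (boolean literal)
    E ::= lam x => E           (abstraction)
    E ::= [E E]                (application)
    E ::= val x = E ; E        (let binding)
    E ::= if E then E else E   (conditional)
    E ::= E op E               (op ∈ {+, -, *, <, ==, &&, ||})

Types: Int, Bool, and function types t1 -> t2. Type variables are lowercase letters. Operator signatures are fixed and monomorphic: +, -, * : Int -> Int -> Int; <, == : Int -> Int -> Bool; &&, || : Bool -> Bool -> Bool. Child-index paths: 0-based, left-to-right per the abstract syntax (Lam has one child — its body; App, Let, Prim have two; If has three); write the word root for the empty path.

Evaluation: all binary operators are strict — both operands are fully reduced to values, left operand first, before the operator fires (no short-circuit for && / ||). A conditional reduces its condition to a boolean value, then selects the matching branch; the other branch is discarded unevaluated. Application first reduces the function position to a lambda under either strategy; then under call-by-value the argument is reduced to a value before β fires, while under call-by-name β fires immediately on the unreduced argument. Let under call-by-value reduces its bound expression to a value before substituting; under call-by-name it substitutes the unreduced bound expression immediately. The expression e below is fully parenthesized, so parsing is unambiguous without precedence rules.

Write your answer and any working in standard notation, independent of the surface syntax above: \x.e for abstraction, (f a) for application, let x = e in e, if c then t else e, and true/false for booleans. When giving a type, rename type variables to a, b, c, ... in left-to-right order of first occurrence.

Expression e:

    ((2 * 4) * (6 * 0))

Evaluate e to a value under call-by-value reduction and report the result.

Answer: 0

Derivation:
step 0: ((2 * 4) * (6 * 0))
step 1: [delta@0] (8 * (6 * 0))
step 2: [delta@1] (8 * 0)
step 3: [delta@root] 0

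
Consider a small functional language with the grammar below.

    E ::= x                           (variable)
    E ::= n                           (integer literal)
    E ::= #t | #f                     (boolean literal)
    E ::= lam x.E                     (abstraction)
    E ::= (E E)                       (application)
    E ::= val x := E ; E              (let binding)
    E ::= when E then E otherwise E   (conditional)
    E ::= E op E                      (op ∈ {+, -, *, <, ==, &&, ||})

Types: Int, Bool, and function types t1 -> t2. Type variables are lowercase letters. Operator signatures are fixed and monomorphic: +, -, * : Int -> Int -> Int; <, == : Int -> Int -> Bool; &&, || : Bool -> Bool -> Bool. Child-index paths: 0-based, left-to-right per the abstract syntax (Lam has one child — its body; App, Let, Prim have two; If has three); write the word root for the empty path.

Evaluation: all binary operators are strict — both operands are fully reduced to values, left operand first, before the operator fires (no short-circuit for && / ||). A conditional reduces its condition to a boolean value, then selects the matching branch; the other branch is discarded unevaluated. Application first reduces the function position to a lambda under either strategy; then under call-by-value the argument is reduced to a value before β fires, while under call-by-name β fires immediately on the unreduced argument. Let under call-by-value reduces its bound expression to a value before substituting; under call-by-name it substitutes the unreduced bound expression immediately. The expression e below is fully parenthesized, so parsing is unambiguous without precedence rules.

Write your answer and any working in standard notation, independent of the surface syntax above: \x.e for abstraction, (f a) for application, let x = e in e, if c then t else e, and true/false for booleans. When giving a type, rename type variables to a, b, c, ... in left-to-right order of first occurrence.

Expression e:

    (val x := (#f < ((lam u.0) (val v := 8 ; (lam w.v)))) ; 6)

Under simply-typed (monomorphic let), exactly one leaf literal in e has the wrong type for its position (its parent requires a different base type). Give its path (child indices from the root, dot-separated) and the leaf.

Answer: 0.0 : false

Working:
  unify Bool ~ Int
  FAIL: mismatch Bool ~ Int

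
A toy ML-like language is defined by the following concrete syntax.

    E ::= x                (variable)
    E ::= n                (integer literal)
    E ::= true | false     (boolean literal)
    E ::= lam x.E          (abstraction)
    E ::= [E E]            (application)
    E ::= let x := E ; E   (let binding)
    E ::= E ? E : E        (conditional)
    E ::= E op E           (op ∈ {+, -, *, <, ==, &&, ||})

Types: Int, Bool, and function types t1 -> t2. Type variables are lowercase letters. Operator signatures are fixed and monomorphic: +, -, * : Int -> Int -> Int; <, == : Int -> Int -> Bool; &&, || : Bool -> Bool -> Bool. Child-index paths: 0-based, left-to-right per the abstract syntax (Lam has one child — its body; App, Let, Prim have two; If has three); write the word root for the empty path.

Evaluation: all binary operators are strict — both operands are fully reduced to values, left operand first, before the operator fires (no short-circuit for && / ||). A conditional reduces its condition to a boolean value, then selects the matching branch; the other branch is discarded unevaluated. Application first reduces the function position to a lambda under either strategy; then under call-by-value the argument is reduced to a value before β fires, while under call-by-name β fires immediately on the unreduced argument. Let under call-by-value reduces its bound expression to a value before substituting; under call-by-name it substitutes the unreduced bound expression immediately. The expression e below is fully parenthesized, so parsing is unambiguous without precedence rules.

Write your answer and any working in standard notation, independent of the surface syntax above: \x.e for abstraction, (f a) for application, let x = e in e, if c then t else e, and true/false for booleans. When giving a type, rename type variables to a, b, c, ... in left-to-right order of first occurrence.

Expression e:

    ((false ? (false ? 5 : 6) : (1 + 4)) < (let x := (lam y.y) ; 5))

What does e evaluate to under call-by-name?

Working:
step 0: ((if false then (if false then 5 else 6) else (1 + 4)) < (let x = (\y.y) in 5))
step 1: [if@0] ((1 + 4) < (let x = (\y.y) in 5))
step 2: [delta@0] (5 < (let x = (\y.y) in 5))
step 3: [let@1] (5 < 5)
step 4: [delta@root] false

Answer: false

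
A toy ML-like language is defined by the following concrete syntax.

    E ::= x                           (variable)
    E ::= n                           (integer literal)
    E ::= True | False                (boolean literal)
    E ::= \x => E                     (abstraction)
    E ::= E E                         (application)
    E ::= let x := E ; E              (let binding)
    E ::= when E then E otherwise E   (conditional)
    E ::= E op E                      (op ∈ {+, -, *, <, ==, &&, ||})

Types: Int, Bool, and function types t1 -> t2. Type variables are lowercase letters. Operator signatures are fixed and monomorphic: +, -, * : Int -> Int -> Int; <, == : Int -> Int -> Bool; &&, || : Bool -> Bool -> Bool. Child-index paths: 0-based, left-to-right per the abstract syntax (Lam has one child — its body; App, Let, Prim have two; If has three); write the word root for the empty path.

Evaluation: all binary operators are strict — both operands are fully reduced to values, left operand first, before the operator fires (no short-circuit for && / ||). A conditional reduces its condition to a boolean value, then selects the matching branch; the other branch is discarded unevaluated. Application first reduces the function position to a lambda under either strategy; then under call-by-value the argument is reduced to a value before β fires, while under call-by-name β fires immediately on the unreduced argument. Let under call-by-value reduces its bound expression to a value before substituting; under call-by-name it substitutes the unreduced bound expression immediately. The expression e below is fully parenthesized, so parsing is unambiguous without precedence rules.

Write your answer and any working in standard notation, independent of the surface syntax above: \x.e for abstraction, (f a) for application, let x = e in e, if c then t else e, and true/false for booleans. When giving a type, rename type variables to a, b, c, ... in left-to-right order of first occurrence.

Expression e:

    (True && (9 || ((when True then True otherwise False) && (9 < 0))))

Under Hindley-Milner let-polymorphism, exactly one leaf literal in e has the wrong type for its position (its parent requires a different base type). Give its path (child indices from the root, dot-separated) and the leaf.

Answer: 1.0 : 9

Derivation:
  unify Bool ~ Bool
  unify Int ~ Bool
  FAIL: mismatch Int ~ Bool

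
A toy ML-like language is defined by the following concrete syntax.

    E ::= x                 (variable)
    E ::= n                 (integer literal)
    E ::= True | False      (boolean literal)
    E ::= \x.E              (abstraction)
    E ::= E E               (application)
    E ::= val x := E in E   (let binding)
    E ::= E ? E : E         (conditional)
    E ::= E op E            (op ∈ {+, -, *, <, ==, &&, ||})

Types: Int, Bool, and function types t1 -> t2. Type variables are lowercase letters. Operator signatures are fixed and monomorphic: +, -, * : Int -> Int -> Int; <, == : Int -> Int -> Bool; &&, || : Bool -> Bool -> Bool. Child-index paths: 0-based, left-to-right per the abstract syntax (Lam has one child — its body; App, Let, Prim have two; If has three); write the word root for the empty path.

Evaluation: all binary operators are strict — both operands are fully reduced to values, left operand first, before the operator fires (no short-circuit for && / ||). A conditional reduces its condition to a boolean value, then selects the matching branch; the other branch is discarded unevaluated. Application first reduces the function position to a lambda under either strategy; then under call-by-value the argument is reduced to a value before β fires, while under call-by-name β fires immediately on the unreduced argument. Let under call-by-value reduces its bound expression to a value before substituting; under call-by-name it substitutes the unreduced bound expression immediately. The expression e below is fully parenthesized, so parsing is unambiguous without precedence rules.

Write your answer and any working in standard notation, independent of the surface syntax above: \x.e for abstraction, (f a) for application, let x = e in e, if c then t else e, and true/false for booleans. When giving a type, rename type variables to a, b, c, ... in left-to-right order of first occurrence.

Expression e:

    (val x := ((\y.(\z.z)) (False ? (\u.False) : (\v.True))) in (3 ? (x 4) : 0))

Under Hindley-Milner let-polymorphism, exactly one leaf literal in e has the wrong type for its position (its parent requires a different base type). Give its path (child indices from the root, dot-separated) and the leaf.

Trace:
z : b
\z._ : b -> b
\y._ : a -> b -> b
  unify Bool ~ Bool
\u._ : c -> Bool
\v._ : d -> Bool
  unify c -> Bool ~ d -> Bool
  unify c ~ d
  unify Bool ~ Bool
  unify a -> b -> b ~ (d -> Bool) -> e
  unify a ~ d -> Bool
  unify b -> b ~ e
_ _ : b -> b
let x : forall. b -> b
  unify Int ~ Bool
  FAIL: mismatch Int ~ Bool

Answer: 1.0 : 3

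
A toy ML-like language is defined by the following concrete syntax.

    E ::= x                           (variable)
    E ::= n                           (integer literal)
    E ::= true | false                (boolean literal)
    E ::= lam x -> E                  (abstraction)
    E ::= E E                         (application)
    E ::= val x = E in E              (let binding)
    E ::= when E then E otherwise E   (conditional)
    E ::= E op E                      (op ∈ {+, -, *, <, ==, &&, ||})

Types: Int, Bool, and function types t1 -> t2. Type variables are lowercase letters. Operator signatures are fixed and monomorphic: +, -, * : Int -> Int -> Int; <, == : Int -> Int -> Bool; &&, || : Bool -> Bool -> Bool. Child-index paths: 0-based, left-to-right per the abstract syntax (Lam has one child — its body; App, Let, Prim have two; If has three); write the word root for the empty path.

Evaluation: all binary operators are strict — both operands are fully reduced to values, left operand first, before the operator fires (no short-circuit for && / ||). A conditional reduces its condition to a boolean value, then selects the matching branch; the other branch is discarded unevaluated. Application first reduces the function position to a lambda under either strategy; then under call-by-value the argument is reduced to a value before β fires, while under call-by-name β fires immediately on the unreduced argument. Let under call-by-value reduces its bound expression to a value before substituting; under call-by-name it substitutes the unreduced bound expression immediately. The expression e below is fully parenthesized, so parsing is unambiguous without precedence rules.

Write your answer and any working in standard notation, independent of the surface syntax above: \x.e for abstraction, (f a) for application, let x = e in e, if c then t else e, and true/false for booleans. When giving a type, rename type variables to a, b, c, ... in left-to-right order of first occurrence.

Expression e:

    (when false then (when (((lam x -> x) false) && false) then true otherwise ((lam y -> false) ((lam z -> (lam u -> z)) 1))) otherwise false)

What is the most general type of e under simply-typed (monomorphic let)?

Answer: Bool

Derivation:
  unify Bool ~ Bool
x : a
\x._ : a -> a
  unify a -> a ~ Bool -> b
  unify a ~ Bool
  unify Bool ~ b
_ _ : Bool
  unify Bool ~ Bool
  unify Bool ~ Bool
  unify Bool ~ Bool
\y._ : c -> Bool
z : d
\u._ : e -> d
\z._ : d -> e -> d
  unify d -> e -> d ~ Int -> f
  unify d ~ Int
  unify e -> Int ~ f
_ _ : e -> Int
  unify c -> Bool ~ (e -> Int) -> g
  unify c ~ e -> Int
  unify Bool ~ g
_ _ : Bool
  unify Bool ~ Bool
  unify Bool ~ Bool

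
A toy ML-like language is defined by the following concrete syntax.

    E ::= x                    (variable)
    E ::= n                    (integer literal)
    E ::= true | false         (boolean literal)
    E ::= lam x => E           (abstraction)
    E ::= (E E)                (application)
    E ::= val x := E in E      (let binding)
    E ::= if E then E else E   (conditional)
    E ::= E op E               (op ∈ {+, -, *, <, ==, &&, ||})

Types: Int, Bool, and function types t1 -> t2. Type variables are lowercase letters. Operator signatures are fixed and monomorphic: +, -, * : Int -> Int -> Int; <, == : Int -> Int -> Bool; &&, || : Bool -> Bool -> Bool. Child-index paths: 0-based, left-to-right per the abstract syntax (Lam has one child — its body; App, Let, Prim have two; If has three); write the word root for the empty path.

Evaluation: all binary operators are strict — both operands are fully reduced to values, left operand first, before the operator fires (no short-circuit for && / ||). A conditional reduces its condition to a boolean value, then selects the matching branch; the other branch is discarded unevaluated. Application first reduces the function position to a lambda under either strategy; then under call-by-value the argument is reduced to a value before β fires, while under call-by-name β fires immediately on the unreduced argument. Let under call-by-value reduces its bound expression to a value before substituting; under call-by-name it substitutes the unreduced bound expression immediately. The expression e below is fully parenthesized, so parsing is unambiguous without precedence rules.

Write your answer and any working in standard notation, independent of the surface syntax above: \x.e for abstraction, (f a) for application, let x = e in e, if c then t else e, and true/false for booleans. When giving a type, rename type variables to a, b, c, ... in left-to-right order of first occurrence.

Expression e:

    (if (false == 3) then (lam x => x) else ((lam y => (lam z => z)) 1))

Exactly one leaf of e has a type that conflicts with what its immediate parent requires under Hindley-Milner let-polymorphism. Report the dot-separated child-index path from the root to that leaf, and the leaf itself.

Working:
  unify Bool ~ Int
  FAIL: mismatch Bool ~ Int

Answer: 0.0 : false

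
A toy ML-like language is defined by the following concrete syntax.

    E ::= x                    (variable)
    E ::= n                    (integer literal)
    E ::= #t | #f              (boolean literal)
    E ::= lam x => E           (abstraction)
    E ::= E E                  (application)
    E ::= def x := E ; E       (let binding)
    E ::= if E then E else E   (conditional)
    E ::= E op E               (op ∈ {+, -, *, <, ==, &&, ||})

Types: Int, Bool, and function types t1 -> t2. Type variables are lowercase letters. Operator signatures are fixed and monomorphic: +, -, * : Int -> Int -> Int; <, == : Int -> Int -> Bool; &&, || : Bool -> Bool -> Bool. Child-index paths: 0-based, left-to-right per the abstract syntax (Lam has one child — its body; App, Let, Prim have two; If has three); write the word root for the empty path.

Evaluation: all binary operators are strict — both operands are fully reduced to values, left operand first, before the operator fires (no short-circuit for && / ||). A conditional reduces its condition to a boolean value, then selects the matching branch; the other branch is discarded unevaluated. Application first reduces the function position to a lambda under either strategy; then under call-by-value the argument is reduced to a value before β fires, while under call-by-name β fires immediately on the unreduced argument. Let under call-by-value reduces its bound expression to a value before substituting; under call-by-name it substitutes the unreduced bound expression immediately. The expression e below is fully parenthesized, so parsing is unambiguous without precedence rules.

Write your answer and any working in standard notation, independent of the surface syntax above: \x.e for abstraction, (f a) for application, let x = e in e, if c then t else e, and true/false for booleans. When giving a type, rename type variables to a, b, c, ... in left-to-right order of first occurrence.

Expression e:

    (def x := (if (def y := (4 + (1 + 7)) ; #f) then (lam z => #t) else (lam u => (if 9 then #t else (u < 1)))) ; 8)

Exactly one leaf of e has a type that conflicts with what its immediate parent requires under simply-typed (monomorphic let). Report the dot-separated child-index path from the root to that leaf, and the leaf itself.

Working:
  unify Int ~ Int
  unify Int ~ Int
  unify Int ~ Int
  unify Int ~ Int
let y : Int
  unify Bool ~ Bool
\z._ : a -> Bool
  unify Int ~ Bool
  FAIL: mismatch Int ~ Bool

Answer: 0.2.0.0 : 9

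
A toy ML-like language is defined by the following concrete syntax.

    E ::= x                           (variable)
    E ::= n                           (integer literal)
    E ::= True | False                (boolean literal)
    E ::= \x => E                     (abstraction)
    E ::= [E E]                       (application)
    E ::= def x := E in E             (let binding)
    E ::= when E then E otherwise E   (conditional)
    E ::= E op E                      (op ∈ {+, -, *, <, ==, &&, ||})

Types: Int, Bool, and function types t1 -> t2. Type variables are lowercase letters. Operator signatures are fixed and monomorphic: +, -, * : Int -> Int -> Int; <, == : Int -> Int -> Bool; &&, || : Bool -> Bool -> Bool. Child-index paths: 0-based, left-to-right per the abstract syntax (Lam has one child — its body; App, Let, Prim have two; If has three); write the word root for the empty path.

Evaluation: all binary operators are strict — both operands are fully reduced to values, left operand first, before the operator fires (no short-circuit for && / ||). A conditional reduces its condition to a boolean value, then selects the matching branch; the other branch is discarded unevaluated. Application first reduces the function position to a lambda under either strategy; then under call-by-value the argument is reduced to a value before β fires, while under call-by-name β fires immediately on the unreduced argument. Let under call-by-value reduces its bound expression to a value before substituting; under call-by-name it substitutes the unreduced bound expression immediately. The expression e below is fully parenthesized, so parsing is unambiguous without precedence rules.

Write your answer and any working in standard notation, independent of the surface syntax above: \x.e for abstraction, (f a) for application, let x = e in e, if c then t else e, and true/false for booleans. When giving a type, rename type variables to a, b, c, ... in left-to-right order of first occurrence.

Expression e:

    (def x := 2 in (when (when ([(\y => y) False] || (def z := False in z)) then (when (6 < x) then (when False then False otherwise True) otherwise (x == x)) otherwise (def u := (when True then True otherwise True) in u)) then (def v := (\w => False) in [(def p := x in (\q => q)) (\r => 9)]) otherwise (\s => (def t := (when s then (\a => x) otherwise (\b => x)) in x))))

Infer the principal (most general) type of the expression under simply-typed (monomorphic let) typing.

Working:
let x : Int
y : a
\y._ : a -> a
  unify a -> a ~ Bool -> b
  unify a ~ Bool
  unify Bool ~ b
_ _ : Bool
  unify Bool ~ Bool
let z : Bool
z : Bool
  unify Bool ~ Bool
  unify Bool ~ Bool
  unify Int ~ Int
x : Int
  unify Int ~ Int
  unify Bool ~ Bool
  unify Bool ~ Bool
  unify Bool ~ Bool
x : Int
  unify Int ~ Int
x : Int
  unify Int ~ Int
  unify Bool ~ Bool
  unify Bool ~ Bool
  unify Bool ~ Bool
let u : Bool
u : Bool
  unify Bool ~ Bool
  unify Bool ~ Bool
\w._ : c -> Bool
let v : c -> Bool
x : Int
let p : Int
q : d
\q._ : d -> d
\r._ : e -> Int
  unify d -> d ~ (e -> Int) -> f
  unify d ~ e -> Int
  unify e -> Int ~ f
_ _ : e -> Int
s : g
  unify g ~ Bool
x : Int
\a._ : h -> Int
x : Int
\b._ : i -> Int
  unify h -> Int ~ i -> Int
  unify h ~ i
  unify Int ~ Int
let t : i -> Int
x : Int
\s._ : Bool -> Int
  unify e -> Int ~ Bool -> Int
  unify e ~ Bool
  unify Int ~ Int

Answer: Bool -> Int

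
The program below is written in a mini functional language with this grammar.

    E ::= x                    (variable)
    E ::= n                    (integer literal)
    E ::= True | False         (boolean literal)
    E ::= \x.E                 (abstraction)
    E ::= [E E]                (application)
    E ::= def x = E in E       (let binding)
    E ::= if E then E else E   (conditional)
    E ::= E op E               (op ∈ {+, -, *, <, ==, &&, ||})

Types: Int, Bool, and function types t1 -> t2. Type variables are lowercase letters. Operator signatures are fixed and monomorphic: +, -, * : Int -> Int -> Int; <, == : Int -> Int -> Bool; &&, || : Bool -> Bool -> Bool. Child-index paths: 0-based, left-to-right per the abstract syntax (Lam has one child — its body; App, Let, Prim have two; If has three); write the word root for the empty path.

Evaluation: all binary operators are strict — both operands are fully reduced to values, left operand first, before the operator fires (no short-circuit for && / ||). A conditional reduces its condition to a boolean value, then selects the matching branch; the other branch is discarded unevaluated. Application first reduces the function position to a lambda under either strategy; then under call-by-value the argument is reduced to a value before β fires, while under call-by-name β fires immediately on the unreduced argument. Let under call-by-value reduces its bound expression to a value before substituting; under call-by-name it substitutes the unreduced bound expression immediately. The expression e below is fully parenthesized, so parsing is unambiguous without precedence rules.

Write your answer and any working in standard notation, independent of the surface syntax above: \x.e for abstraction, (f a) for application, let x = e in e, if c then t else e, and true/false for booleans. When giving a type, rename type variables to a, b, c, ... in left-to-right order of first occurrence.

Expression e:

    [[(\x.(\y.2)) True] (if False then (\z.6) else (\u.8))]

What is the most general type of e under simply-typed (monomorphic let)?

Working:
\y._ : b -> Int
\x._ : a -> b -> Int
  unify a -> b -> Int ~ Bool -> c
  unify a ~ Bool
  unify b -> Int ~ c
_ _ : b -> Int
  unify Bool ~ Bool
\z._ : d -> Int
\u._ : e -> Int
  unify d -> Int ~ e -> Int
  unify d ~ e
  unify Int ~ Int
  unify b -> Int ~ (e -> Int) -> f
  unify b ~ e -> Int
  unify Int ~ f
_ _ : Int

Answer: Int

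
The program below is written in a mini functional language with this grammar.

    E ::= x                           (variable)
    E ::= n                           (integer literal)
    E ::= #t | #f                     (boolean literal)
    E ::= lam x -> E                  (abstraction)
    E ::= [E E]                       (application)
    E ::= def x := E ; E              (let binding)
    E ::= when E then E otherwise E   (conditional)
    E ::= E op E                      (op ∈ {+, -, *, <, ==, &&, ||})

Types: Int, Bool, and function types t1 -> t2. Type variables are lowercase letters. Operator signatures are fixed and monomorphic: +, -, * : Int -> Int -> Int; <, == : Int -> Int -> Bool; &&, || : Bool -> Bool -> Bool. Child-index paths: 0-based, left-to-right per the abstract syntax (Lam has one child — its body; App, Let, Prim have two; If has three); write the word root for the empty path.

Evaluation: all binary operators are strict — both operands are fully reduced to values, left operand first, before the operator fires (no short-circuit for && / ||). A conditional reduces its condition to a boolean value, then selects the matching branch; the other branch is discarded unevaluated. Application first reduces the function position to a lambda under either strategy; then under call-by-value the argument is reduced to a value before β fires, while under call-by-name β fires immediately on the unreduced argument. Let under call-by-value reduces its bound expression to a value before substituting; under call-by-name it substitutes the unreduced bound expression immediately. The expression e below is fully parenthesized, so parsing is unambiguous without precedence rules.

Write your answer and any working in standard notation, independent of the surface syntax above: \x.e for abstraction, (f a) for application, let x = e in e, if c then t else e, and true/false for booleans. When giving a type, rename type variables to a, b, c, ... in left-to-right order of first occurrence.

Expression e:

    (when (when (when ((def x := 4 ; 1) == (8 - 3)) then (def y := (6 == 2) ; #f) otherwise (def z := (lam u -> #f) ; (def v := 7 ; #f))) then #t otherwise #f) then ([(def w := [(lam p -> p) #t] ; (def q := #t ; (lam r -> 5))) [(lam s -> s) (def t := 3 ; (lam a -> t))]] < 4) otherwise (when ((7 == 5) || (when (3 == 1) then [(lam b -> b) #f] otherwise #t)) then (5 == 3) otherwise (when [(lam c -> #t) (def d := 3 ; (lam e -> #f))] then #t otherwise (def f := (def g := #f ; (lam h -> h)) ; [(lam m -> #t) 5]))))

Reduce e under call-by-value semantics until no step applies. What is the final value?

Working:
step 0: (if (if (if ((let x = 4 in 1) == (8 - 3)) then (let y = (6 == 2) in false) else (let z = (\u.false) in (let v = 7 in false))) then true else false) then (((let w = ((\p.p) true) in (let q = true in (\r.5))) ((\s.s) (let t = 3 in (\a.t)))) < 4) else (if ((7 == 5) || (if (3 == 1) then ((\b.b) false) else true)) then (5 == 3) else (if ((\c.true) (let d = 3 in (\e.false))) then true else (let f = (let g = false in (\h.h)) in ((\m.true) 5)))))
step 1: [let@0.0.0.0] (if (if (if (1 == (8 - 3)) then (let y = (6 == 2) in false) else (let z = (\u.false) in (let v = 7 in false))) then true else false) then (((let w = ((\p.p) true) in (let q = true in (\r.5))) ((\s.s) (let t = 3 in (\a.t)))) < 4) else (if ((7 == 5) || (if (3 == 1) then ((\b.b) false) else true)) then (5 == 3) else (if ((\c.true) (let d = 3 in (\e.false))) then true else (let f = (let g = false in (\h.h)) in ((\m.true) 5)))))
step 2: [delta@0.0.0.1] (if (if (if (1 == 5) then (let y = (6 == 2) in false) else (let z = (\u.false) in (let v = 7 in false))) then true else false) then (((let w = ((\p.p) true) in (let q = true in (\r.5))) ((\s.s) (let t = 3 in (\a.t)))) < 4) else (if ((7 == 5) || (if (3 == 1) then ((\b.b) false) else true)) then (5 == 3) else (if ((\c.true) (let d = 3 in (\e.false))) then true else (let f = (let g = false in (\h.h)) in ((\m.true) 5)))))
step 3: [delta@0.0.0] (if (if (if false then (let y = (6 == 2) in false) else (let z = (\u.false) in (let v = 7 in false))) then true else false) then (((let w = ((\p.p) true) in (let q = true in (\r.5))) ((\s.s) (let t = 3 in (\a.t)))) < 4) else (if ((7 == 5) || (if (3 == 1) then ((\b.b) false) else true)) then (5 == 3) else (if ((\c.true) (let d = 3 in (\e.false))) then true else (let f = (let g = false in (\h.h)) in ((\m.true) 5)))))
step 4: [if@0.0] (if (if (let z = (\u.false) in (let v = 7 in false)) then true else false) then (((let w = ((\p.p) true) in (let q = true in (\r.5))) ((\s.s) (let t = 3 in (\a.t)))) < 4) else (if ((7 == 5) || (if (3 == 1) then ((\b.b) false) else true)) then (5 == 3) else (if ((\c.true) (let d = 3 in (\e.false))) then true else (let f = (let g = false in (\h.h)) in ((\m.true) 5)))))
step 5: [let@0.0] (if (if (let v = 7 in false) then true else false) then (((let w = ((\p.p) true) in (let q = true in (\r.5))) ((\s.s) (let t = 3 in (\a.t)))) < 4) else (if ((7 == 5) || (if (3 == 1) then ((\b.b) false) else true)) then (5 == 3) else (if ((\c.true) (let d = 3 in (\e.false))) then true else (let f = (let g = false in (\h.h)) in ((\m.true) 5)))))
step 6: [let@0.0] (if (if false then true else false) then (((let w = ((\p.p) true) in (let q = true in (\r.5))) ((\s.s) (let t = 3 in (\a.t)))) < 4) else (if ((7 == 5) || (if (3 == 1) then ((\b.b) false) else true)) then (5 == 3) else (if ((\c.true) (let d = 3 in (\e.false))) then true else (let f = (let g = false in (\h.h)) in ((\m.true) 5)))))
step 7: [if@0] (if false then (((let w = ((\p.p) true) in (let q = true in (\r.5))) ((\s.s) (let t = 3 in (\a.t)))) < 4) else (if ((7 == 5) || (if (3 == 1) then ((\b.b) false) else true)) then (5 == 3) else (if ((\c.true) (let d = 3 in (\e.false))) then true else (let f = (let g = false in (\h.h)) in ((\m.true) 5)))))
step 8: [if@root] (if ((7 == 5) || (if (3 == 1) then ((\b.b) false) else true)) then (5 == 3) else (if ((\c.true) (let d = 3 in (\e.false))) then true else (let f = (let g = false in (\h.h)) in ((\m.true) 5))))
step 9: [delta@0.0] (if (false || (if (3 == 1) then ((\b.b) false) else true)) then (5 == 3) else (if ((\c.true) (let d = 3 in (\e.false))) then true else (let f = (let g = false in (\h.h)) in ((\m.true) 5))))
step 10: [delta@0.1.0] (if (false || (if false then ((\b.b) false) else true)) then (5 == 3) else (if ((\c.true) (let d = 3 in (\e.false))) then true else (let f = (let g = false in (\h.h)) in ((\m.true) 5))))
step 11: [if@0.1] (if (false || true) then (5 == 3) else (if ((\c.true) (let d = 3 in (\e.false))) then true else (let f = (let g = false in (\h.h)) in ((\m.true) 5))))
step 12: [delta@0] (if true then (5 == 3) else (if ((\c.true) (let d = 3 in (\e.false))) then true else (let f = (let g = false in (\h.h)) in ((\m.true) 5))))
step 13: [if@root] (5 == 3)
step 14: [delta@root] false

Answer: false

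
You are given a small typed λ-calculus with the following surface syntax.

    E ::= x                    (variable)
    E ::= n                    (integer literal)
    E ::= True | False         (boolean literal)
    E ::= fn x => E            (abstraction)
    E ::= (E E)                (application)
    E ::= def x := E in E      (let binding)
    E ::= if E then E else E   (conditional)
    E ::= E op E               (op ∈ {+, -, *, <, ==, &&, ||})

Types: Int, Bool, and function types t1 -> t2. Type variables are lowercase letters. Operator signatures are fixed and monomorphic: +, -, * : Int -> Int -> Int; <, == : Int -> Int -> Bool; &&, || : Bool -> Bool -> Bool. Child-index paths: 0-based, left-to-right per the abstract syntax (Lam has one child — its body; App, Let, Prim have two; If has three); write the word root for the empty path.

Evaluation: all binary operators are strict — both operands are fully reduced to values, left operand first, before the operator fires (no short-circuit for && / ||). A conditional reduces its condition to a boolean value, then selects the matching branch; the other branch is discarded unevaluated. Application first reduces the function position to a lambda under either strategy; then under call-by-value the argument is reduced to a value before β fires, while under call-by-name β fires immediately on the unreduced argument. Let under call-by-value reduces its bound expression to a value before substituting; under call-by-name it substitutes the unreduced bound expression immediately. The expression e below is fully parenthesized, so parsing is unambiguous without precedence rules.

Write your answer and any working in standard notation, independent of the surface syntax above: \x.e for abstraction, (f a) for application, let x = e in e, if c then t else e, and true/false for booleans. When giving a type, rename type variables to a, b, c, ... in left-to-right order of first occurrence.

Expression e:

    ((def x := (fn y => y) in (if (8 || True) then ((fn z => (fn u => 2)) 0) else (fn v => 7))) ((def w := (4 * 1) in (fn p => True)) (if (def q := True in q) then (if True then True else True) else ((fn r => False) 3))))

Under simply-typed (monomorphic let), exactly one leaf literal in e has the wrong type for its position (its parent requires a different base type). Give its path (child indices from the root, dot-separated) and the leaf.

Answer: 0.1.0.0 : 8

Working:
y : a
\y._ : a -> a
let x : a -> a
  unify Int ~ Bool
  FAIL: mismatch Int ~ Bool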